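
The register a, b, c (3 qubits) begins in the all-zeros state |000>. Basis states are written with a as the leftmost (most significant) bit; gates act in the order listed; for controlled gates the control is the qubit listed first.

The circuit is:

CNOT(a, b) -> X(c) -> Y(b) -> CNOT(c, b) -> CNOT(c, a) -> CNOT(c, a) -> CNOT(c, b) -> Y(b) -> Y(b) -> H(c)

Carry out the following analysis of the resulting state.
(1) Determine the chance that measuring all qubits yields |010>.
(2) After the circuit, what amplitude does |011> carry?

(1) The probability of measuring |010> is 1/2.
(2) The amplitude on |011> is -sqrt(2)*I/2.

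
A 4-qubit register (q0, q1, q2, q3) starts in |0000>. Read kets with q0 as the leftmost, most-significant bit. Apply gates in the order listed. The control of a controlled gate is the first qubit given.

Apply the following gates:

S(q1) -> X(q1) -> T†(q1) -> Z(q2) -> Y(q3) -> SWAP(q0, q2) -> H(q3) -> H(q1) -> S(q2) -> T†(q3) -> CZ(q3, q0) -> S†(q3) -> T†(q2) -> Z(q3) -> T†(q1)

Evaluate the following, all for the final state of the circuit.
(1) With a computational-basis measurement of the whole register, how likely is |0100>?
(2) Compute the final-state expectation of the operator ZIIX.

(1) A full measurement returns |0100> with probability 1/4.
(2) The expectation value of ZIIX is -sqrt(2)/2.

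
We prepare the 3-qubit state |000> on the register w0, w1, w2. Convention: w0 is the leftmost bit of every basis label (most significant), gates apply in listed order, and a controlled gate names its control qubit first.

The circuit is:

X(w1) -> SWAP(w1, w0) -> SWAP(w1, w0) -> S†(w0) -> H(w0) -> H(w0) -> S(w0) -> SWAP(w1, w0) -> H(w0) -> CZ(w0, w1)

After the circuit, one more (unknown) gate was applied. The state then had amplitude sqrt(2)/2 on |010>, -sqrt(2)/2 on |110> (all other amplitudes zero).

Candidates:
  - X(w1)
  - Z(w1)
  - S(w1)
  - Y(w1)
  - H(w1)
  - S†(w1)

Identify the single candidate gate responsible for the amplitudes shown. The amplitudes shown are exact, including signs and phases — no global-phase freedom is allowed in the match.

The applied gate was X(w1). Key observation: gates 3-8 undo each other exactly, leaving only the rest of the circuit to track.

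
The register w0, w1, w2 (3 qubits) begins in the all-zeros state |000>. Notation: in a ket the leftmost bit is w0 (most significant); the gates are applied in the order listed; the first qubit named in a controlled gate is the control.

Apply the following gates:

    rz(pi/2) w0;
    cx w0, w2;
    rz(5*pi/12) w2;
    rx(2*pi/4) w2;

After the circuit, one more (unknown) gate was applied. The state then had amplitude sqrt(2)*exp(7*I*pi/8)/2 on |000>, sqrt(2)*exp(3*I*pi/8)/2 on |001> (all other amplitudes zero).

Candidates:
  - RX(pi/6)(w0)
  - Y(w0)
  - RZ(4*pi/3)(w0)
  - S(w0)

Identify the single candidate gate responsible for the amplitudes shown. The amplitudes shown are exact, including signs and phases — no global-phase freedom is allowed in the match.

The unique candidate consistent with the amplitudes is RZ(4*pi/3)(w0).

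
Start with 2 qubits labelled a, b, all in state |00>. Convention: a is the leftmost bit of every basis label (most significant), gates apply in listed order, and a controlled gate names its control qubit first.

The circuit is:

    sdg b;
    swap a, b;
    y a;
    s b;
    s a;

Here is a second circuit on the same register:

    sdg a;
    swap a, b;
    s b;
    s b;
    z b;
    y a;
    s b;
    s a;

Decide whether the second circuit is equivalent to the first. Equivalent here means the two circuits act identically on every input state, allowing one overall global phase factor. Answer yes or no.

No, they are not equivalent — no single phase factor reconciles the two unitaries.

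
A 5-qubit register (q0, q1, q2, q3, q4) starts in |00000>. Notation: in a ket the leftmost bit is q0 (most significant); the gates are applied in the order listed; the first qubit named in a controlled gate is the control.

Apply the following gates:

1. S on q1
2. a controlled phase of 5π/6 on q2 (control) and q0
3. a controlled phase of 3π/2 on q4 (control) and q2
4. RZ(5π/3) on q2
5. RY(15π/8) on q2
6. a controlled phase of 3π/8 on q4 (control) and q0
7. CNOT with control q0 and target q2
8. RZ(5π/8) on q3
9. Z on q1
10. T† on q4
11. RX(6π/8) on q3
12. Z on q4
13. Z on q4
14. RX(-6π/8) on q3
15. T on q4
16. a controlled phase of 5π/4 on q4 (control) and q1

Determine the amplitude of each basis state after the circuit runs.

After the circuit, the state carries amplitude -exp(41*I*pi/48)*cos(pi/16) on |00000>, exp(41*I*pi/48)*sin(pi/16) on |00100>, and 0 on every other basis state. Key observation: the block from step 10 through step 15 cancels to the identity and can be dropped.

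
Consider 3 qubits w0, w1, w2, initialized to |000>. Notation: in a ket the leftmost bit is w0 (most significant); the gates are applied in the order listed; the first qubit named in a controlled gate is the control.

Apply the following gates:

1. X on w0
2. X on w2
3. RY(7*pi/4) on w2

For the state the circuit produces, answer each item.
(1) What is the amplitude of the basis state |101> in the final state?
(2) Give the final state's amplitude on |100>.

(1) |101> carries amplitude -sqrt(sqrt(2) + 2)/2 in the final state.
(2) The amplitude on |100> is -sqrt(2 - sqrt(2))/2.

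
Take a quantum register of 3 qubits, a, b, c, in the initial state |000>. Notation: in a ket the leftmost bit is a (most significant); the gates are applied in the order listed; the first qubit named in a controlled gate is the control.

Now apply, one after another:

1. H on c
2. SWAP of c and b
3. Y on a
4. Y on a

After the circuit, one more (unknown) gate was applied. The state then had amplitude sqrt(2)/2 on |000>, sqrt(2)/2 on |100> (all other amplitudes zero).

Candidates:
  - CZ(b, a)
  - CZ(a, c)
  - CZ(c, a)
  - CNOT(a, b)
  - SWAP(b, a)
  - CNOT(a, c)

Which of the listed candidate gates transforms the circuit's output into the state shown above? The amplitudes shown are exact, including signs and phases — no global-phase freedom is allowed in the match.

The unique candidate consistent with the amplitudes is SWAP(b, a).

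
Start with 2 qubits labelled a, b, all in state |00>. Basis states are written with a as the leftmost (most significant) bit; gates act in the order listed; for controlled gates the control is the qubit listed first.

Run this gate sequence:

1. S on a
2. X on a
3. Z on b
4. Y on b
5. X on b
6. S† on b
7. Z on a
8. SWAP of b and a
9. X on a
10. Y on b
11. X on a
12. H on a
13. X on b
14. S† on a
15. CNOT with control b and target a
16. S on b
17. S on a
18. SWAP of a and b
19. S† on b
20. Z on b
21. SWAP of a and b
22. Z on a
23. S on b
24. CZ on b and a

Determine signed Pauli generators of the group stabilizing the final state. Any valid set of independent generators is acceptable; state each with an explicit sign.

One valid set of independent stabilizer generators is -YI, -IZ (any independent generating set of the same group is equally correct).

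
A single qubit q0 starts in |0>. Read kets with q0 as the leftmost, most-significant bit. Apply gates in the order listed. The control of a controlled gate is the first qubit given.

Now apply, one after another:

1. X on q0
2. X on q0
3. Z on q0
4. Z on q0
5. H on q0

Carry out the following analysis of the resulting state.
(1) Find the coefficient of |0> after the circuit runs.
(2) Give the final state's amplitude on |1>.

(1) |0> carries amplitude sqrt(2)/2 in the final state.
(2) The amplitude on |1> is sqrt(2)/2.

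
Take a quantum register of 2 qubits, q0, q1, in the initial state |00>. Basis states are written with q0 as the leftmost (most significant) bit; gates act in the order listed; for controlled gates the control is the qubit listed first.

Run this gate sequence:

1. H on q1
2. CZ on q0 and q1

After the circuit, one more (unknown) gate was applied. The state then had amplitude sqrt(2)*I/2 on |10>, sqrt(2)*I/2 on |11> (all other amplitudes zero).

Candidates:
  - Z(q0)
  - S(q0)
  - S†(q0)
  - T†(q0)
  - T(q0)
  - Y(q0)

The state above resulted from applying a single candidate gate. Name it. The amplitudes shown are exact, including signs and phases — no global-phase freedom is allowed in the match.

The unique candidate consistent with the amplitudes is Y(q0).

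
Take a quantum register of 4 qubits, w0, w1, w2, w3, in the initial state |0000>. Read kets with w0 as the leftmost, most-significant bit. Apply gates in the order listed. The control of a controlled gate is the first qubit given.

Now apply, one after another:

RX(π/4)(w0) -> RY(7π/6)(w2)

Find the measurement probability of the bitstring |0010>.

A full measurement returns |0010> with probability sqrt(6)/16 + sqrt(2)/8 + sqrt(3)/8 + 1/4.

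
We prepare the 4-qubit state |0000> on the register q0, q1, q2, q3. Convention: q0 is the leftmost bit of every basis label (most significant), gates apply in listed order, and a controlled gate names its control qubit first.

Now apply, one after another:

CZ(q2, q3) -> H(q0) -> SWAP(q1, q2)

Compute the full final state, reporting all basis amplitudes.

The resulting statevector has amplitude sqrt(2)/2 on |0000>, sqrt(2)/2 on |1000>, and 0 on every other basis state.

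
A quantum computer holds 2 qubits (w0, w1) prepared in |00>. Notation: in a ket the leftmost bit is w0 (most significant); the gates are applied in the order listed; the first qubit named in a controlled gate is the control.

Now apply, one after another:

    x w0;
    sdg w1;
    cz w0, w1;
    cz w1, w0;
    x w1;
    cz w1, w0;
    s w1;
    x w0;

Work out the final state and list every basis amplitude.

The resulting statevector has amplitude -I on |01>, and 0 on every other basis state.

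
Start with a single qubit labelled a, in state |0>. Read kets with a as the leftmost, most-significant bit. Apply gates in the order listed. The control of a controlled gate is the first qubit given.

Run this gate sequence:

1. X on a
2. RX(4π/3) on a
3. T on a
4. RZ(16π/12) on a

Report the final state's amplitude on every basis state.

After the circuit, the state carries amplitude sqrt(3)*exp(5*I*pi/6)/2 on |0>, -exp(11*I*pi/12)/2 on |1>.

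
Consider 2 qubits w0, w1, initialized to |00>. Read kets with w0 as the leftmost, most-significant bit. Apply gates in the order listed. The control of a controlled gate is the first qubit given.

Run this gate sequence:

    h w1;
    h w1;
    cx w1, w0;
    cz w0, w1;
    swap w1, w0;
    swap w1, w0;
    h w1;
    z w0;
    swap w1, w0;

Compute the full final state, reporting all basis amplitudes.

The final amplitudes are sqrt(2)/2 on |00>, 0 on |01>, sqrt(2)/2 on |10>, 0 on |11>.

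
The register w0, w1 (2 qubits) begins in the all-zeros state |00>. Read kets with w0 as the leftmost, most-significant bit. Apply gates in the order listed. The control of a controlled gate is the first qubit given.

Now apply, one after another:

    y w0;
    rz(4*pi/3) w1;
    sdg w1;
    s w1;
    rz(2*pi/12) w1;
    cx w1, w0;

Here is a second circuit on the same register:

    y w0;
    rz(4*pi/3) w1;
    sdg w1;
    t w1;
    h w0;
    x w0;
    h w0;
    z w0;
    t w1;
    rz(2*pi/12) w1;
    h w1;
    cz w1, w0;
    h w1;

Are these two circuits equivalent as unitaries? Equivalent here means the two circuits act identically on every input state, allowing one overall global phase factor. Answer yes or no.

No — the two circuits implement different unitaries, even allowing a global phase.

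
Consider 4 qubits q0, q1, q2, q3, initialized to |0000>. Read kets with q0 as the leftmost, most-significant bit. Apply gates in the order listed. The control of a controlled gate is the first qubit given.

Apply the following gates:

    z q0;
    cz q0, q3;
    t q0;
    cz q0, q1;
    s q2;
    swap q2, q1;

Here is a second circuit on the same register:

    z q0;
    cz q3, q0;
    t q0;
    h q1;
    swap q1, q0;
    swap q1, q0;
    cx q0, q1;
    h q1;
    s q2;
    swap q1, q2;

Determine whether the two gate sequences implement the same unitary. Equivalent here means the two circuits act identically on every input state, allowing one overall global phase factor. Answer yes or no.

Yes: on every input state the two circuits agree up to one overall phase factor.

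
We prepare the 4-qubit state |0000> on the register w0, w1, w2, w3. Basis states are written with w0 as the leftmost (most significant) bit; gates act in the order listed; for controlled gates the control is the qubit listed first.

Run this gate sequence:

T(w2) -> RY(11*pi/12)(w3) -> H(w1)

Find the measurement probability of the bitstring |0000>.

The probability of measuring |0000> is -sqrt(6)/16 - sqrt(2)/16 + 1/4.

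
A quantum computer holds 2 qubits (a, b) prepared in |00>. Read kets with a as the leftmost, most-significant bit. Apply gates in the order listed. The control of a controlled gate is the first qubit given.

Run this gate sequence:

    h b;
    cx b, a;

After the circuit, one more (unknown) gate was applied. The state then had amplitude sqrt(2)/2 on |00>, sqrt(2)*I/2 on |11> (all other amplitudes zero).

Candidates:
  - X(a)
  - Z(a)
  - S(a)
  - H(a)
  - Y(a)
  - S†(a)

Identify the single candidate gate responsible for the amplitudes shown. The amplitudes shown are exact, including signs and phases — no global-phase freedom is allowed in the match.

The applied gate was S(a).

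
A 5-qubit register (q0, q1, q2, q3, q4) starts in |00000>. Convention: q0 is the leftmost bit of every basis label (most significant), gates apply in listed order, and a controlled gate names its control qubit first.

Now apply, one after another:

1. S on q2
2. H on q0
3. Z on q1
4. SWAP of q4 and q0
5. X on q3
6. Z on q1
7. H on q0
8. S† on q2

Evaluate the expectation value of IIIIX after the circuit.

The expectation value of IIIIX is 1.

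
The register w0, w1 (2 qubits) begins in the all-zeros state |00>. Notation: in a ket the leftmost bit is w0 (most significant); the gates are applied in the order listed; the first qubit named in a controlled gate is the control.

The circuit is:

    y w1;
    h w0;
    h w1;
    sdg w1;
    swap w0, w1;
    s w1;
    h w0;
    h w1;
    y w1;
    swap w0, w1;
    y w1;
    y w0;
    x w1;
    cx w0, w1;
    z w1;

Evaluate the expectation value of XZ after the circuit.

The expectation value of XZ is 1.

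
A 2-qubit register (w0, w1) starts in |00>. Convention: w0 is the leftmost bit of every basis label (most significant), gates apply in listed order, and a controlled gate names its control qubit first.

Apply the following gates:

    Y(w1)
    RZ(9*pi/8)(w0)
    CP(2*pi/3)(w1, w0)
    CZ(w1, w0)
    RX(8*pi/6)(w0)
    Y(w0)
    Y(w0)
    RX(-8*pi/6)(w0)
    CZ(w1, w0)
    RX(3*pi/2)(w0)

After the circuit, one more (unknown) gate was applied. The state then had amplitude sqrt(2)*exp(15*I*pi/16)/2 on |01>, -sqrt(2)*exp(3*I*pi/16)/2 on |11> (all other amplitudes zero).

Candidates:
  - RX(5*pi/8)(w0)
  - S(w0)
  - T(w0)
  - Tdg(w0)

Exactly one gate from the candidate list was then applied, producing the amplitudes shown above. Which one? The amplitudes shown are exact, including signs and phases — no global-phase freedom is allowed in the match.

It was Tdg(w0) that produced the state shown. Key observation: steps 4-9 multiply out to the identity, so the circuit reduces to the remaining gates.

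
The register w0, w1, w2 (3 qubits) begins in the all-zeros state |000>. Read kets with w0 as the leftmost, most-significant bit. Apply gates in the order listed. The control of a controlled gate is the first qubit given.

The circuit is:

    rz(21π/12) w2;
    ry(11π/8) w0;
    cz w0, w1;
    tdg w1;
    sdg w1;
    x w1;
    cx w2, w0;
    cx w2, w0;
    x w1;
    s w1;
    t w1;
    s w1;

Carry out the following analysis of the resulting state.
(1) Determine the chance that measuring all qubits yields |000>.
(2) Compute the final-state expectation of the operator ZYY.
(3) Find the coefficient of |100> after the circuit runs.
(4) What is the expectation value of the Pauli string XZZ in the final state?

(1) Outcome |000> occurs with probability cos(5*pi/16)**2. Key observation: gates 4-11 undo each other exactly, leaving only the rest of the circuit to track.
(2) In the final state, ZYY has expectation 0.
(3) The final state's coefficient on |100> equals -exp(I*pi/8)*sin(5*pi/16).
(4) In the final state, XZZ has expectation -sqrt(sqrt(2) + 2)/2.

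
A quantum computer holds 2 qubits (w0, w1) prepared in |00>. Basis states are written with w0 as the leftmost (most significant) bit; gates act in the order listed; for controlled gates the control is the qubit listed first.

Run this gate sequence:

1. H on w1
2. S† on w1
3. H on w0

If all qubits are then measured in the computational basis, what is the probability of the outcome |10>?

The probability of measuring |10> is 1/4.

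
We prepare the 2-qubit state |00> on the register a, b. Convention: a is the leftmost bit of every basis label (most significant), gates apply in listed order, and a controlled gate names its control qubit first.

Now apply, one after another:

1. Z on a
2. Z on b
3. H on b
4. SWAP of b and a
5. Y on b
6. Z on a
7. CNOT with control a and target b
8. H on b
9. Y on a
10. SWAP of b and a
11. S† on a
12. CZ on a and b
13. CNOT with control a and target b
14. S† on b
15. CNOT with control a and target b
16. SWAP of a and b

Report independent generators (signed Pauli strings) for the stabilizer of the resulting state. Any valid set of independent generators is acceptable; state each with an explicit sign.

The stabilizer group can be generated by -YZ, -ZX, among other valid generating sets.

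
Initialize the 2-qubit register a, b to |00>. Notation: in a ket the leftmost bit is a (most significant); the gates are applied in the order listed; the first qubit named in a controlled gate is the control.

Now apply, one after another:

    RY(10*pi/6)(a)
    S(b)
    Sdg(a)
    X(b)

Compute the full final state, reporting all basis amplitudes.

After the circuit, the state carries amplitude 0 on |00>, -sqrt(3)/2 on |01>, 0 on |10>, -I/2 on |11>.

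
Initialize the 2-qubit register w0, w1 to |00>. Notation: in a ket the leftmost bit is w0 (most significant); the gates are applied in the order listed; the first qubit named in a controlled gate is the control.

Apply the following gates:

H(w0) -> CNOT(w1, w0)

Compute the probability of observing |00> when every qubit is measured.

Outcome |00> occurs with probability 1/2.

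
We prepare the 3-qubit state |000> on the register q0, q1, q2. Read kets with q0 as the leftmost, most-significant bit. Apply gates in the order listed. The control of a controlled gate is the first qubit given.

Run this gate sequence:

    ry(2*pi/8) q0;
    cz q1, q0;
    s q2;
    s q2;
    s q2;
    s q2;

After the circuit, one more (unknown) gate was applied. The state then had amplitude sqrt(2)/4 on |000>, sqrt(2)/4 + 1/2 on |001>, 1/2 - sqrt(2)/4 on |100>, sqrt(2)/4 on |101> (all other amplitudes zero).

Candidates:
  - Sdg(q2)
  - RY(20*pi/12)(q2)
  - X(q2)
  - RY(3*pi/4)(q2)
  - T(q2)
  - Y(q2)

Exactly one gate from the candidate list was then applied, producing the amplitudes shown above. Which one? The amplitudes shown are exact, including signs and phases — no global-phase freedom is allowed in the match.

The unique candidate consistent with the amplitudes is RY(3*pi/4)(q2). Key observation: steps 3-6 multiply out to the identity, so the circuit reduces to the remaining gates.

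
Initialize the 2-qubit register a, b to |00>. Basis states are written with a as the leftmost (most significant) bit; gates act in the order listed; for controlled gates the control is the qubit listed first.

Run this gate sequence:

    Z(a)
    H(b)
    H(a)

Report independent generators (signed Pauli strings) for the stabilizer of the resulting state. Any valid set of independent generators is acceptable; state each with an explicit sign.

The final state is stabilized by the group generated by +XI, +IX; other independent generating sets are equally valid.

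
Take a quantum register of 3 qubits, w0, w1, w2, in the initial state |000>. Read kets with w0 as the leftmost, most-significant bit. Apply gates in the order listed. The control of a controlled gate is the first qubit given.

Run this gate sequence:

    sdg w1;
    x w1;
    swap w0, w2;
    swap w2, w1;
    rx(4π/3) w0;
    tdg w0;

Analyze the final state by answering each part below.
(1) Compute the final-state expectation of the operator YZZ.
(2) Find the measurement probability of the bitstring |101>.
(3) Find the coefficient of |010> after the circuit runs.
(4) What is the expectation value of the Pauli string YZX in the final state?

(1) The observable YZZ averages to -sqrt(6)/4.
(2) The probability of measuring |101> is 3/4.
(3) The amplitude on |010> is 0.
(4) In the final state, YZX has expectation 0.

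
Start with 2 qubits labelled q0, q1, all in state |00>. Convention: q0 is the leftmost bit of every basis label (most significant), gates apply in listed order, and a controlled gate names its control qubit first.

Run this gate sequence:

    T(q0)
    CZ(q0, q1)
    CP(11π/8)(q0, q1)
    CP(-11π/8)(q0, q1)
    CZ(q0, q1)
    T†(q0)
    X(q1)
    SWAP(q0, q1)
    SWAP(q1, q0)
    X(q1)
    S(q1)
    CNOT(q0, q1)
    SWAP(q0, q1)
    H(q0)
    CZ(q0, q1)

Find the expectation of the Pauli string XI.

In the final state, XI has expectation 1. Key observation: steps 1-6 multiply out to the identity, so the circuit reduces to the remaining gates.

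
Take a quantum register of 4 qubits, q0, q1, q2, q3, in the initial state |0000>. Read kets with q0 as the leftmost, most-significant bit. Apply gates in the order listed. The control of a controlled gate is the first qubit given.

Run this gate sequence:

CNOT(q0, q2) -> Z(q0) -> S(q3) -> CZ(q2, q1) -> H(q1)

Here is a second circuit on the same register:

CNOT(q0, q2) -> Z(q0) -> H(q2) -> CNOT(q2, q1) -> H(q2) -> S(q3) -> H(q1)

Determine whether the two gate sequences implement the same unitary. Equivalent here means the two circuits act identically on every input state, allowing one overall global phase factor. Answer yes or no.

No: there is an input state on which the two circuits produce genuinely different outputs (not merely differing by a phase).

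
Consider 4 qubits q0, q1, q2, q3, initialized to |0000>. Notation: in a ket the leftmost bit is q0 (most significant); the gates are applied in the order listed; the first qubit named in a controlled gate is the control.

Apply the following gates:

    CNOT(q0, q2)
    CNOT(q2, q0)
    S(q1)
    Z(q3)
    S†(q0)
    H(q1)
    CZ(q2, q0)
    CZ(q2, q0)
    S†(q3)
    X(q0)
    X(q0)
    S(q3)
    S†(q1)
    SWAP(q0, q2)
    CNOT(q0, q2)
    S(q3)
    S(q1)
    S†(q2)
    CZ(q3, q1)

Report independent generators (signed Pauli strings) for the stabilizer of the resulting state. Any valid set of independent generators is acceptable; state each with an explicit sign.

The stabilizer group can be generated by +IXII, +ZIII, +IIZI, +IIIZ, among other valid generating sets. Key observation: steps 7-8 multiply out to the identity, so the circuit reduces to the remaining gates.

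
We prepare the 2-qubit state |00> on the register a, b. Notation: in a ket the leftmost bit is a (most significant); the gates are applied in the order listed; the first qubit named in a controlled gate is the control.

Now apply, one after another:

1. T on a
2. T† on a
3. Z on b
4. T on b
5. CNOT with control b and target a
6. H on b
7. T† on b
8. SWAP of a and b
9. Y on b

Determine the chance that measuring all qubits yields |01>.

The probability of measuring |01> is 1/2.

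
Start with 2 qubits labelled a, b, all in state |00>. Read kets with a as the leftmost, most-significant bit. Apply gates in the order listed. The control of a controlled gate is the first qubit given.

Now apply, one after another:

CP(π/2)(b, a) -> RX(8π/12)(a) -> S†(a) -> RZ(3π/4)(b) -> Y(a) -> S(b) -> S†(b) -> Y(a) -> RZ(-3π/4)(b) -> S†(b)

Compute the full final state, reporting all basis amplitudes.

The resulting statevector has amplitude 1/2 on |00>, 0 on |01>, -sqrt(3)/2 on |10>, 0 on |11>. Key observation: steps 4-9 multiply out to the identity, so the circuit reduces to the remaining gates.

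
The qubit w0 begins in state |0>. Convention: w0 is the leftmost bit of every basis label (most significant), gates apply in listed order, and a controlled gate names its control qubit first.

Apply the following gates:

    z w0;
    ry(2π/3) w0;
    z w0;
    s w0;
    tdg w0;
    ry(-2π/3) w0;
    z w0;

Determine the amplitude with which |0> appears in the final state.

The final state's coefficient on |0> equals 1/4 - 3*exp(I*pi/4)/4.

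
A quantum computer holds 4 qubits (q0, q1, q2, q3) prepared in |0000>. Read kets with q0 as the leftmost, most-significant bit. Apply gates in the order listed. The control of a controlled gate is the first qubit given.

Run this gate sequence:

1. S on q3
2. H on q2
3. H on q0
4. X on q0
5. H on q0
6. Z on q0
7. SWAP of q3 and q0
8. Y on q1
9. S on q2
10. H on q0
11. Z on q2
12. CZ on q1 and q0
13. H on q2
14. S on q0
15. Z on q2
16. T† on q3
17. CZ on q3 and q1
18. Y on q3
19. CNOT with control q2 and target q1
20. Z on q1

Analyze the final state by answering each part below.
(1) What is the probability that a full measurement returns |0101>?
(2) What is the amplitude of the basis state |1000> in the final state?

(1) A full measurement returns |0101> with probability 1/4. Key observation: steps 3-6 multiply out to the identity, so the circuit reduces to the remaining gates.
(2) |1000> carries amplitude 0 in the final state.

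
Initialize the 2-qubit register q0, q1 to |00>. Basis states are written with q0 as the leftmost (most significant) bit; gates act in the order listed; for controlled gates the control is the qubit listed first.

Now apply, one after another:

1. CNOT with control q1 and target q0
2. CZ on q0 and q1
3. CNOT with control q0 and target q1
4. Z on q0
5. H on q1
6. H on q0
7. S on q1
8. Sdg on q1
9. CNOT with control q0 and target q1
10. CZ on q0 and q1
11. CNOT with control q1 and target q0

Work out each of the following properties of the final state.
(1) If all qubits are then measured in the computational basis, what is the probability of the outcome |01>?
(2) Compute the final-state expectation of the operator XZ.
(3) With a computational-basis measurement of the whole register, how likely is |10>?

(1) Outcome |01> occurs with probability 1/4.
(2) The expectation value of XZ is 1.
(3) A full measurement returns |10> with probability 1/4.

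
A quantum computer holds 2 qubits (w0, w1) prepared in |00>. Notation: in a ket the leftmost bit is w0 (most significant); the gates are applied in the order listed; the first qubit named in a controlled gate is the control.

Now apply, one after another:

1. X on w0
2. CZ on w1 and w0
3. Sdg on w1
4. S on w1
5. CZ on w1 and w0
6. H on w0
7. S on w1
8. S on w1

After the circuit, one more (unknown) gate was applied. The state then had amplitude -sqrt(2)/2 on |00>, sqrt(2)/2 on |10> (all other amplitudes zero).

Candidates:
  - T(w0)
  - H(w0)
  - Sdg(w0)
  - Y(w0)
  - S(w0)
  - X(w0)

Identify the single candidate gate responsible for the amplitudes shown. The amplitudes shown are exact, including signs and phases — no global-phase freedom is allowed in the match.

The applied gate was X(w0). Key observation: the block from step 2 through step 5 cancels to the identity and can be dropped.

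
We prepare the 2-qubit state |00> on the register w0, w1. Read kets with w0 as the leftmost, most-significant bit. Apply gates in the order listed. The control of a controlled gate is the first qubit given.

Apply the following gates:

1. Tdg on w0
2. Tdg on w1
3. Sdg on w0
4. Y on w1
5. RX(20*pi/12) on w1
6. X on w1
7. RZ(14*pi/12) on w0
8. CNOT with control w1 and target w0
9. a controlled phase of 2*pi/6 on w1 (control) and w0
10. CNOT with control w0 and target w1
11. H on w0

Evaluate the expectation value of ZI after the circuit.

The observable ZI averages to -3/4.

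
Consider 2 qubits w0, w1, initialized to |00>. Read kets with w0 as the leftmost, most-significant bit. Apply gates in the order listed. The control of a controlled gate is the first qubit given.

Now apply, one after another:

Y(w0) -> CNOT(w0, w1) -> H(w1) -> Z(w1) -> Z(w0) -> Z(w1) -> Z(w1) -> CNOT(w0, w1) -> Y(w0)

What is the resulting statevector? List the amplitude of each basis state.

The resulting statevector has amplitude -sqrt(2)/2 on |00>, -sqrt(2)/2 on |01>, 0 on |10>, 0 on |11>.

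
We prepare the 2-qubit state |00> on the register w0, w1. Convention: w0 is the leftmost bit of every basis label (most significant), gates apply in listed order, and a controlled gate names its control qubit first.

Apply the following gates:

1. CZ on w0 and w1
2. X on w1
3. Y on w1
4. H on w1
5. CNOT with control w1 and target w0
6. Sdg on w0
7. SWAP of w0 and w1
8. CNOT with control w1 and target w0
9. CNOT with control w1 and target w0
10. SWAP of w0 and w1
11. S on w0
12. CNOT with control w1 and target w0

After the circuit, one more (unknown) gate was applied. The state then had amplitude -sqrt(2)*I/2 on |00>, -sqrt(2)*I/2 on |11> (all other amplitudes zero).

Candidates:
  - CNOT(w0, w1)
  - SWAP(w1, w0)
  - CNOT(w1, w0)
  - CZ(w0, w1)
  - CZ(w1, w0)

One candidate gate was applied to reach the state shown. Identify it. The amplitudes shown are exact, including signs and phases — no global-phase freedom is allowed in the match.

The unique candidate consistent with the amplitudes is CNOT(w1, w0). Key observation: steps 5-12 multiply out to the identity, so the circuit reduces to the remaining gates.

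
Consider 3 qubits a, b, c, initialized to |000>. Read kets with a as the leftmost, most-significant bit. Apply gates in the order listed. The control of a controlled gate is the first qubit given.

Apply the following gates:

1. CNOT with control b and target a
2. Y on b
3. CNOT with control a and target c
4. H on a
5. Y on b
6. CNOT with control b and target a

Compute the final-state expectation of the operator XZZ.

The expectation value of XZZ is 1.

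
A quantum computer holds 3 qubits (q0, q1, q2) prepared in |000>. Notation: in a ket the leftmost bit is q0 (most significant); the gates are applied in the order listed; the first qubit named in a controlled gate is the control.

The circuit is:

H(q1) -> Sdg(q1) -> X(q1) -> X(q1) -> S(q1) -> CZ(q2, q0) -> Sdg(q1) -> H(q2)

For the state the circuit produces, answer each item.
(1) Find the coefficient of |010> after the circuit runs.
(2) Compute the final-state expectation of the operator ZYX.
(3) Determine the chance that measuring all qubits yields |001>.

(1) |010> carries amplitude -I/2 in the final state. Key observation: steps 2-5 multiply out to the identity, so the circuit reduces to the remaining gates.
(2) The expectation value of ZYX is -1.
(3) The probability of measuring |001> is 1/4.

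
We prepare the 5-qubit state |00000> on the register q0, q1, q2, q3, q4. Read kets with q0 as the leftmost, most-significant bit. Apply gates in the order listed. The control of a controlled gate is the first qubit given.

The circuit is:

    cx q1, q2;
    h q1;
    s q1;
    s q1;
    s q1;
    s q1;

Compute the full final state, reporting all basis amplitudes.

The resulting statevector has amplitude sqrt(2)/2 on |00000>, sqrt(2)/2 on |01000>, and 0 on every other basis state. Key observation: steps 3-6 multiply out to the identity, so the circuit reduces to the remaining gates.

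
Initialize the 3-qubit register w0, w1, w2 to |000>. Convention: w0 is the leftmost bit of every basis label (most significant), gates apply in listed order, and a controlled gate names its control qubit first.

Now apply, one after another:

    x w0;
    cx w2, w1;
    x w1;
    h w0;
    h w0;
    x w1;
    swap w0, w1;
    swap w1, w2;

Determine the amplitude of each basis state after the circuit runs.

The final amplitudes are 1 on |001>, and 0 on every other basis state. Key observation: the block from step 3 through step 6 cancels to the identity and can be dropped.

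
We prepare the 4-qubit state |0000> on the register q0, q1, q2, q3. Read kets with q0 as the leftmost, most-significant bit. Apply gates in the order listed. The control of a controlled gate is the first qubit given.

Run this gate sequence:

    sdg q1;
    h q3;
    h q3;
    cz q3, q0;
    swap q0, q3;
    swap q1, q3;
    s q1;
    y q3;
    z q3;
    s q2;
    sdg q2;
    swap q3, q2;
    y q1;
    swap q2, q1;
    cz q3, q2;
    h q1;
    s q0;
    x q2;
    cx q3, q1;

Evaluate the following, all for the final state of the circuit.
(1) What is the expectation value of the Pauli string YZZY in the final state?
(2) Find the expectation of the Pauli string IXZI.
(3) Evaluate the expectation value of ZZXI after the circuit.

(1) The observable YZZY averages to 0.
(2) The observable IXZI averages to -1.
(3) The observable ZZXI averages to 0.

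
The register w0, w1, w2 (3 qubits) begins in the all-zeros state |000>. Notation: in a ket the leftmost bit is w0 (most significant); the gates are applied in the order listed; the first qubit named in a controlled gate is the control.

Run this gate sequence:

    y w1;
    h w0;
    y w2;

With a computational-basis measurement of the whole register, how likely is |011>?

A full measurement returns |011> with probability 1/2.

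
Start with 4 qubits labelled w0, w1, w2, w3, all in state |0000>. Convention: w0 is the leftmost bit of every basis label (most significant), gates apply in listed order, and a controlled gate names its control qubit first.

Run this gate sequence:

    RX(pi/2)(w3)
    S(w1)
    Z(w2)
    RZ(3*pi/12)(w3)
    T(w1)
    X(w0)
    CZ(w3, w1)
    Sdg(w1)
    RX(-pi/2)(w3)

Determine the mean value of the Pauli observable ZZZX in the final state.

In the final state, ZZZX has expectation -sqrt(2)/2.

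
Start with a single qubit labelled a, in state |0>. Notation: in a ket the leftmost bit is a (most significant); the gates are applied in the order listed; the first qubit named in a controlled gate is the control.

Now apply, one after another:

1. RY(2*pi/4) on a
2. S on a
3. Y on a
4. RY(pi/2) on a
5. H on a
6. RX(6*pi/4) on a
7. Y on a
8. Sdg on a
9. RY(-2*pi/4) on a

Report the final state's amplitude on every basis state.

The final amplitudes are -sqrt(2)/2 on |0>, -sqrt(2)/2 on |1>.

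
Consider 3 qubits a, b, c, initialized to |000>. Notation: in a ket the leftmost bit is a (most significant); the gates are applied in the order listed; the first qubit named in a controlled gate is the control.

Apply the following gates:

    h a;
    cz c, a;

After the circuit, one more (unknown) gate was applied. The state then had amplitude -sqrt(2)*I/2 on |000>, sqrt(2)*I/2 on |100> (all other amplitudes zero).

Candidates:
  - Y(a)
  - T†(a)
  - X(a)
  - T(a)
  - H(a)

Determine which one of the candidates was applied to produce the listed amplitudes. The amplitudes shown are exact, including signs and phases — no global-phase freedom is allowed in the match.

It was Y(a) that produced the state shown.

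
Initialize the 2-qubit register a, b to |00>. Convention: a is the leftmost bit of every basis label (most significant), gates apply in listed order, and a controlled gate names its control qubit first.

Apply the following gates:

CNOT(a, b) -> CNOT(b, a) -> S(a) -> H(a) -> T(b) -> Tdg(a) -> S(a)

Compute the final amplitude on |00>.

The final state's coefficient on |00> equals sqrt(2)/2.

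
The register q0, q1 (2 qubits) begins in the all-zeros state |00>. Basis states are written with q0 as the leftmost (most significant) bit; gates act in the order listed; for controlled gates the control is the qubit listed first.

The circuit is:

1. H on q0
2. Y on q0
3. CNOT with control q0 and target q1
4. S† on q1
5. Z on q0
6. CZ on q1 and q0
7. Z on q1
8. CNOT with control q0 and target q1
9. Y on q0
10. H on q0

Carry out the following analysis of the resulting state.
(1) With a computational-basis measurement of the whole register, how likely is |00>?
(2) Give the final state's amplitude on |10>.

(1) A full measurement returns |00> with probability 1/2.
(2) |10> carries amplitude -1/2 + I/2 in the final state.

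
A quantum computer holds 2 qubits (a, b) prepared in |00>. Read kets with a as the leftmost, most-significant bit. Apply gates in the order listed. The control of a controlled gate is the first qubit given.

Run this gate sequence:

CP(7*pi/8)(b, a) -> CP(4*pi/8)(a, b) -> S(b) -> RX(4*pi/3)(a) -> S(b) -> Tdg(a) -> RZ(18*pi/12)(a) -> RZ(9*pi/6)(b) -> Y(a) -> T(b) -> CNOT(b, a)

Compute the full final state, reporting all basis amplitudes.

The resulting statevector has amplitude sqrt(3)*exp(3*I*pi/4)/2 on |00>, 0 on |01>, 1/2 on |10>, 0 on |11>.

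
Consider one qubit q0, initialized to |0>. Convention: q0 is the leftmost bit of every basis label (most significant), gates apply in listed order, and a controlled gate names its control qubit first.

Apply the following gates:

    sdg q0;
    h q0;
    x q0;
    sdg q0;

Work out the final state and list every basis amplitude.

After the circuit, the state carries amplitude sqrt(2)/2 on |0>, -sqrt(2)*I/2 on |1>.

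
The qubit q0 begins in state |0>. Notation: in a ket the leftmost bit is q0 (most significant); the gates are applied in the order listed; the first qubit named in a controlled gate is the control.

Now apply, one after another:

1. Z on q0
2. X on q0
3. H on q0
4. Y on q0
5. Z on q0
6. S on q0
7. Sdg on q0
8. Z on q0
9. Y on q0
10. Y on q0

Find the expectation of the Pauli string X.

In the final state, X has expectation 1. Key observation: steps 4-9 multiply out to the identity, so the circuit reduces to the remaining gates.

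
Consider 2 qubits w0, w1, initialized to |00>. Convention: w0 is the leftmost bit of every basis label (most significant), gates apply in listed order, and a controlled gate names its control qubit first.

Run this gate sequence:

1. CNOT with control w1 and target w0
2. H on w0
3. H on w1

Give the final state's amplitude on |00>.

The final state's coefficient on |00> equals 1/2.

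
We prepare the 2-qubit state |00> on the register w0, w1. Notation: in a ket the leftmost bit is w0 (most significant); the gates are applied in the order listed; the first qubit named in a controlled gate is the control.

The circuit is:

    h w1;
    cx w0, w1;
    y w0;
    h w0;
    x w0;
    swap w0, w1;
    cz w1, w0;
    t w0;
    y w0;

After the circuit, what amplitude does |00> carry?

|00> carries amplitude -exp(I*pi/4)/2 in the final state.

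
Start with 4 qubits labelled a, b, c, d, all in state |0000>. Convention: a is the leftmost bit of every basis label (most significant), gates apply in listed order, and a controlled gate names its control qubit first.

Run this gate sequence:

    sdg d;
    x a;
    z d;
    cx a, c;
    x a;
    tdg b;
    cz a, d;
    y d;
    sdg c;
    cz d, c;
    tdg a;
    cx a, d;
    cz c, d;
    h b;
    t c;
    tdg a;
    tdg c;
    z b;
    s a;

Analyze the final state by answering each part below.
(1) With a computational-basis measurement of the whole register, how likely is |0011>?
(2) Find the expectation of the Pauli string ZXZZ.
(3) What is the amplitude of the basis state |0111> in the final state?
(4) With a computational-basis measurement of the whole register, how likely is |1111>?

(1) A full measurement returns |0011> with probability 1/2.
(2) The observable ZXZZ averages to -1.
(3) The final state's coefficient on |0111> equals -sqrt(2)/2.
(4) A full measurement returns |1111> with probability 0.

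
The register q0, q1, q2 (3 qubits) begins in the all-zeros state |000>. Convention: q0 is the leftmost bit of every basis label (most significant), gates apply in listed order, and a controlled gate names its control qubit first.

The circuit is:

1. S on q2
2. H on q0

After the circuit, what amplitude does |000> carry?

The final state's coefficient on |000> equals sqrt(2)/2.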